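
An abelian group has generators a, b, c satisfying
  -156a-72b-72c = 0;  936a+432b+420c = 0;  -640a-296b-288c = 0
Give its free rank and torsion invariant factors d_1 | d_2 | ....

Answer: M ≅ ℤ/4 ⊕ ℤ/12 ⊕ ℤ/24

Derivation:
rank_ℚ(R)=3; free=3−3=0
SNF(R) diag = [4, 12, 24] → torsion [4, 12, 24]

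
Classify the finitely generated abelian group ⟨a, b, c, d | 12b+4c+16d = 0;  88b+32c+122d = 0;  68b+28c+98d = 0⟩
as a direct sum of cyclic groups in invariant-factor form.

rank_ℚ(R)=3; free=4−3=1
SNF(R) diag = [2, 4, 8] → torsion [2, 4, 8]

Answer: M ≅ ℤ^1 ⊕ ℤ/2 ⊕ ℤ/4 ⊕ ℤ/8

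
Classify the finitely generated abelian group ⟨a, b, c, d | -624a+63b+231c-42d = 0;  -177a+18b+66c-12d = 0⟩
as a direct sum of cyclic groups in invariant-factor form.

rank_ℚ(R)=2; free=4−2=2
SNF(R) diag = [3, 9] → torsion [3, 9]

Answer: M ≅ ℤ^2 ⊕ ℤ/3 ⊕ ℤ/9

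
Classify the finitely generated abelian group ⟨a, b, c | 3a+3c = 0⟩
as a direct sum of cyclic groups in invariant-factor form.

rank_ℚ(R)=1; free=3−1=2
SNF(R) diag = [3] → torsion [3]

Answer: M ≅ ℤ^2 ⊕ ℤ/3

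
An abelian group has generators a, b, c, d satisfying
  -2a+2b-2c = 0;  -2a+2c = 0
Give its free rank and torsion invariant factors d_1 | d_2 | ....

rank_ℚ(R)=2; free=4−2=2
SNF(R) diag = [2, 2] → torsion [2, 2]

Answer: M ≅ ℤ^2 ⊕ ℤ/2 ⊕ ℤ/2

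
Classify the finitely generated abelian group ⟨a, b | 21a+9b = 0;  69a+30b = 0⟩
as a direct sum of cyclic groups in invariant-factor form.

rank_ℚ(R)=2; free=2−2=0
SNF(R) diag = [3, 3] → torsion [3, 3]

Answer: M ≅ ℤ/3 ⊕ ℤ/3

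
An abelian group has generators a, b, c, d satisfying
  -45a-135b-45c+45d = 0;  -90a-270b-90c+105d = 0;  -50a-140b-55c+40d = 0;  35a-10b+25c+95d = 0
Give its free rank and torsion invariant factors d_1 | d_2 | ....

Answer: M ≅ ℤ/5 ⊕ ℤ/15 ⊕ ℤ/45 ⊕ ℤ/135

Derivation:
rank_ℚ(R)=4; free=4−4=0
SNF(R) diag = [5, 15, 45, 135] → torsion [5, 15, 45, 135]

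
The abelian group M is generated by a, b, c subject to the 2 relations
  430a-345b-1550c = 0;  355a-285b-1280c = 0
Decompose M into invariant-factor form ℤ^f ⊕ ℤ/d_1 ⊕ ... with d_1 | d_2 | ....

Answer: M ≅ ℤ^1 ⊕ ℤ/5 ⊕ ℤ/15

Derivation:
rank_ℚ(R)=2; free=3−2=1
SNF(R) diag = [5, 15] → torsion [5, 15]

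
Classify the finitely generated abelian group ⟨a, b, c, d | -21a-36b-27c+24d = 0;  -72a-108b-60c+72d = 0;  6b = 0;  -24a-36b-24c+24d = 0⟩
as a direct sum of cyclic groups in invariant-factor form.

Answer: M ≅ ℤ/3 ⊕ ℤ/6 ⊕ ℤ/12 ⊕ ℤ/24

Derivation:
rank_ℚ(R)=4; free=4−4=0
SNF(R) diag = [3, 6, 12, 24] → torsion [3, 6, 12, 24]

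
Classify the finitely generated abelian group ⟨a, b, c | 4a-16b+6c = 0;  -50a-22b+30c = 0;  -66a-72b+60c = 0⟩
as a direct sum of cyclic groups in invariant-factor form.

rank_ℚ(R)=3; free=3−3=0
SNF(R) diag = [2, 6, 6] → torsion [2, 6, 6]

Answer: M ≅ ℤ/2 ⊕ ℤ/6 ⊕ ℤ/6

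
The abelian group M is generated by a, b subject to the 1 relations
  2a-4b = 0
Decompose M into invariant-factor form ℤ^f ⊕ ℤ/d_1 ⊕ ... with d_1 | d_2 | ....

rank_ℚ(R)=1; free=2−1=1
SNF(R) diag = [2] → torsion [2]

Answer: M ≅ ℤ^1 ⊕ ℤ/2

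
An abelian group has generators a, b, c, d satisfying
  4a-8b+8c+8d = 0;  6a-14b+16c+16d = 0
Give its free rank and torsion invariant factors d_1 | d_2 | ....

rank_ℚ(R)=2; free=4−2=2
SNF(R) diag = [2, 4] → torsion [2, 4]

Answer: M ≅ ℤ^2 ⊕ ℤ/2 ⊕ ℤ/4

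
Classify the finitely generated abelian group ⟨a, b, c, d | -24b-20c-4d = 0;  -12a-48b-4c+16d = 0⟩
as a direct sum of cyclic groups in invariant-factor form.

rank_ℚ(R)=2; free=4−2=2
SNF(R) diag = [4, 12] → torsion [4, 12]

Answer: M ≅ ℤ^2 ⊕ ℤ/4 ⊕ ℤ/12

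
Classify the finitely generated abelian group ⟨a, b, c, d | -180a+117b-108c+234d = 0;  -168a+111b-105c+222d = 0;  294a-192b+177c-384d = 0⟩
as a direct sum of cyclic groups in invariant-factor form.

rank_ℚ(R)=3; free=4−3=1
SNF(R) diag = [3, 9, 18] → torsion [3, 9, 18]

Answer: M ≅ ℤ^1 ⊕ ℤ/3 ⊕ ℤ/9 ⊕ ℤ/18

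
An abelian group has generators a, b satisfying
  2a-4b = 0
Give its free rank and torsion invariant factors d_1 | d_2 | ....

rank_ℚ(R)=1; free=2−1=1
SNF(R) diag = [2] → torsion [2]

Answer: M ≅ ℤ^1 ⊕ ℤ/2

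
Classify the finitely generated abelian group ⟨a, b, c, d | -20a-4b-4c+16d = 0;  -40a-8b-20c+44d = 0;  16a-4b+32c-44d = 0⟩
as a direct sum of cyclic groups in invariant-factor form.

rank_ℚ(R)=3; free=4−3=1
SNF(R) diag = [4, 12, 12] → torsion [4, 12, 12]

Answer: M ≅ ℤ^1 ⊕ ℤ/4 ⊕ ℤ/12 ⊕ ℤ/12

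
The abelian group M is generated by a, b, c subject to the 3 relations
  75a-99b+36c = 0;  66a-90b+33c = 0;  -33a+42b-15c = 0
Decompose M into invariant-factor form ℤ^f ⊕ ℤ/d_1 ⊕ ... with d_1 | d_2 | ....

rank_ℚ(R)=3; free=3−3=0
SNF(R) diag = [3, 3, 3] → torsion [3, 3, 3]

Answer: M ≅ ℤ/3 ⊕ ℤ/3 ⊕ ℤ/3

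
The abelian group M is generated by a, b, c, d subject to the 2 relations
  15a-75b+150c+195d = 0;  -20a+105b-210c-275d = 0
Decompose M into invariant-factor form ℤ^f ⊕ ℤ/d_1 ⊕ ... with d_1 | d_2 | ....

rank_ℚ(R)=2; free=4−2=2
SNF(R) diag = [5, 15] → torsion [5, 15]

Answer: M ≅ ℤ^2 ⊕ ℤ/5 ⊕ ℤ/15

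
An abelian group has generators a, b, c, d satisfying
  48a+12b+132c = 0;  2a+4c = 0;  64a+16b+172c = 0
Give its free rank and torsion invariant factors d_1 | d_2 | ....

Answer: M ≅ ℤ^1 ⊕ ℤ/2 ⊕ ℤ/4 ⊕ ℤ/12

Derivation:
rank_ℚ(R)=3; free=4−3=1
SNF(R) diag = [2, 4, 12] → torsion [2, 4, 12]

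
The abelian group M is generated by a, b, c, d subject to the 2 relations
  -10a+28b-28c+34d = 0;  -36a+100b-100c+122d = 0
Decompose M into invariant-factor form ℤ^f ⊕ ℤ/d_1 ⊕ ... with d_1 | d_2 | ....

rank_ℚ(R)=2; free=4−2=2
SNF(R) diag = [2, 2] → torsion [2, 2]

Answer: M ≅ ℤ^2 ⊕ ℤ/2 ⊕ ℤ/2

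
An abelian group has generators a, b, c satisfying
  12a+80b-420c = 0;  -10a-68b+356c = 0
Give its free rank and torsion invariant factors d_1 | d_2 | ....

Answer: M ≅ ℤ^1 ⊕ ℤ/2 ⊕ ℤ/4

Derivation:
rank_ℚ(R)=2; free=3−2=1
SNF(R) diag = [2, 4] → torsion [2, 4]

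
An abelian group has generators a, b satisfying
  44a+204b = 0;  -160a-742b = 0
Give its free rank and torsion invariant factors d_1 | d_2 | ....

rank_ℚ(R)=2; free=2−2=0
SNF(R) diag = [2, 4] → torsion [2, 4]

Answer: M ≅ ℤ/2 ⊕ ℤ/4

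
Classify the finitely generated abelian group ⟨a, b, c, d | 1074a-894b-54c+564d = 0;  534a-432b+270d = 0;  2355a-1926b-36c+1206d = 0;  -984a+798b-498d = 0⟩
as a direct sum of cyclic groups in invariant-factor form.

rank_ℚ(R)=4; free=4−4=0
SNF(R) diag = [3, 6, 18, 54] → torsion [3, 6, 18, 54]

Answer: M ≅ ℤ/3 ⊕ ℤ/6 ⊕ ℤ/18 ⊕ ℤ/54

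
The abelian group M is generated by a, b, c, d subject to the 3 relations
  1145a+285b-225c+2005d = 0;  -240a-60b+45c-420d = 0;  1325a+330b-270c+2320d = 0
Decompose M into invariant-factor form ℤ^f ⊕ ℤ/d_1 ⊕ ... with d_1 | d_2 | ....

rank_ℚ(R)=3; free=4−3=1
SNF(R) diag = [5, 15, 45] → torsion [5, 15, 45]

Answer: M ≅ ℤ^1 ⊕ ℤ/5 ⊕ ℤ/15 ⊕ ℤ/45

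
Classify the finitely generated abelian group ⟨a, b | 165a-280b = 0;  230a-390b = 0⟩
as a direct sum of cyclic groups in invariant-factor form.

Answer: M ≅ ℤ/5 ⊕ ℤ/10

Derivation:
rank_ℚ(R)=2; free=2−2=0
SNF(R) diag = [5, 10] → torsion [5, 10]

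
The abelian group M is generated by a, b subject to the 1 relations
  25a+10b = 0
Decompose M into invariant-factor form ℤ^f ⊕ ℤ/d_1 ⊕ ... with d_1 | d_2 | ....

Answer: M ≅ ℤ^1 ⊕ ℤ/5

Derivation:
rank_ℚ(R)=1; free=2−1=1
SNF(R) diag = [5] → torsion [5]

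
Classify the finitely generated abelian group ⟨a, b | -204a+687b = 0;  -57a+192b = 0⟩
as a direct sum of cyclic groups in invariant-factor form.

Answer: M ≅ ℤ/3 ⊕ ℤ/3

Derivation:
rank_ℚ(R)=2; free=2−2=0
SNF(R) diag = [3, 3] → torsion [3, 3]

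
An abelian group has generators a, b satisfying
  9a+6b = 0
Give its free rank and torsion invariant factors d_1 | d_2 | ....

Answer: M ≅ ℤ^1 ⊕ ℤ/3

Derivation:
rank_ℚ(R)=1; free=2−1=1
SNF(R) diag = [3] → torsion [3]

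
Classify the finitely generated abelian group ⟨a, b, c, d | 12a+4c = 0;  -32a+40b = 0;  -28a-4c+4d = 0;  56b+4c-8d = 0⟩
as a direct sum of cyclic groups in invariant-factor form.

Answer: M ≅ ℤ/4 ⊕ ℤ/4 ⊕ ℤ/4 ⊕ ℤ/8

Derivation:
rank_ℚ(R)=4; free=4−4=0
SNF(R) diag = [4, 4, 4, 8] → torsion [4, 4, 4, 8]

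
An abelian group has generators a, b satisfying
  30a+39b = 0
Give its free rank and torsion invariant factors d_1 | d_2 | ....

rank_ℚ(R)=1; free=2−1=1
SNF(R) diag = [3] → torsion [3]

Answer: M ≅ ℤ^1 ⊕ ℤ/3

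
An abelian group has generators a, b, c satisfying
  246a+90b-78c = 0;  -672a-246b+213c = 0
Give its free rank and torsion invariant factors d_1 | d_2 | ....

Answer: M ≅ ℤ^1 ⊕ ℤ/3 ⊕ ℤ/6

Derivation:
rank_ℚ(R)=2; free=3−2=1
SNF(R) diag = [3, 6] → torsion [3, 6]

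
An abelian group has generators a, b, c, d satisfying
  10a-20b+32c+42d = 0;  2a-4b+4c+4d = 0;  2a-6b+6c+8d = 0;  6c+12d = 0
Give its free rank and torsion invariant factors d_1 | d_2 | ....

Answer: M ≅ ℤ/2 ⊕ ℤ/2 ⊕ ℤ/2 ⊕ ℤ/6

Derivation:
rank_ℚ(R)=4; free=4−4=0
SNF(R) diag = [2, 2, 2, 6] → torsion [2, 2, 2, 6]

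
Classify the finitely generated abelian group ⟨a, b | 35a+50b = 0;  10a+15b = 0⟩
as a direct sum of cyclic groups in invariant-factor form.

rank_ℚ(R)=2; free=2−2=0
SNF(R) diag = [5, 5] → torsion [5, 5]

Answer: M ≅ ℤ/5 ⊕ ℤ/5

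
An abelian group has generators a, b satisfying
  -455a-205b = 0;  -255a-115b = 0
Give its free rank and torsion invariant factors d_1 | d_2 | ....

Answer: M ≅ ℤ/5 ⊕ ℤ/10

Derivation:
rank_ℚ(R)=2; free=2−2=0
SNF(R) diag = [5, 10] → torsion [5, 10]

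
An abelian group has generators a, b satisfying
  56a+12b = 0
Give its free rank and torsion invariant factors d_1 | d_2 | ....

Answer: M ≅ ℤ^1 ⊕ ℤ/4

Derivation:
rank_ℚ(R)=1; free=2−1=1
SNF(R) diag = [4] → torsion [4]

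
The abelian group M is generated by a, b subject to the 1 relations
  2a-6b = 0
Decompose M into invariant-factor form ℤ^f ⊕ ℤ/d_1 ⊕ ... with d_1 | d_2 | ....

Answer: M ≅ ℤ^1 ⊕ ℤ/2

Derivation:
rank_ℚ(R)=1; free=2−1=1
SNF(R) diag = [2] → torsion [2]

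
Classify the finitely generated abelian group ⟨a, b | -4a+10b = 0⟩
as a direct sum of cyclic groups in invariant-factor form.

Answer: M ≅ ℤ^1 ⊕ ℤ/2

Derivation:
rank_ℚ(R)=1; free=2−1=1
SNF(R) diag = [2] → torsion [2]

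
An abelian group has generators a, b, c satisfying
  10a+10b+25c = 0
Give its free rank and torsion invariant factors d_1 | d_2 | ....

Answer: M ≅ ℤ^2 ⊕ ℤ/5

Derivation:
rank_ℚ(R)=1; free=3−1=2
SNF(R) diag = [5] → torsion [5]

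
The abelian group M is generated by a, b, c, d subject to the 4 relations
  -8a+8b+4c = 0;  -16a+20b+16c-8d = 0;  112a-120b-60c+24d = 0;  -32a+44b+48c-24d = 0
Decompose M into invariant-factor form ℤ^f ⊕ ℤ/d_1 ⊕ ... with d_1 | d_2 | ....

Answer: M ≅ ℤ/4 ⊕ ℤ/4 ⊕ ℤ/8 ⊕ ℤ/16

Derivation:
rank_ℚ(R)=4; free=4−4=0
SNF(R) diag = [4, 4, 8, 16] → torsion [4, 4, 8, 16]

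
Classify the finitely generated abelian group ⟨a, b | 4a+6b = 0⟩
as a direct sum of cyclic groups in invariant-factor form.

rank_ℚ(R)=1; free=2−1=1
SNF(R) diag = [2] → torsion [2]

Answer: M ≅ ℤ^1 ⊕ ℤ/2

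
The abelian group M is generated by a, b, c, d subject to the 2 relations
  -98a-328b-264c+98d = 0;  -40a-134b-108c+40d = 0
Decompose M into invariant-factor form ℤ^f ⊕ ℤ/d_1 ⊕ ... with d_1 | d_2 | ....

Answer: M ≅ ℤ^2 ⊕ ℤ/2 ⊕ ℤ/6

Derivation:
rank_ℚ(R)=2; free=4−2=2
SNF(R) diag = [2, 6] → torsion [2, 6]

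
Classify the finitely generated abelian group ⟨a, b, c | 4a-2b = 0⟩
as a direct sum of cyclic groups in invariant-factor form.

Answer: M ≅ ℤ^2 ⊕ ℤ/2

Derivation:
rank_ℚ(R)=1; free=3−1=2
SNF(R) diag = [2] → torsion [2]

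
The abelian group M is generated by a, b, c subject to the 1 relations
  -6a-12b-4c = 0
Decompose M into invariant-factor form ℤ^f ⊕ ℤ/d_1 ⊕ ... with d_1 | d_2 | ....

rank_ℚ(R)=1; free=3−1=2
SNF(R) diag = [2] → torsion [2]

Answer: M ≅ ℤ^2 ⊕ ℤ/2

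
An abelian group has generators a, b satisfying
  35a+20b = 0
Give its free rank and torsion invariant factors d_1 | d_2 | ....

Answer: M ≅ ℤ^1 ⊕ ℤ/5

Derivation:
rank_ℚ(R)=1; free=2−1=1
SNF(R) diag = [5] → torsion [5]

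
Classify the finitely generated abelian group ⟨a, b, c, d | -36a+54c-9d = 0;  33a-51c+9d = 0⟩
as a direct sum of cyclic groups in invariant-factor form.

rank_ℚ(R)=2; free=4−2=2
SNF(R) diag = [3, 9] → torsion [3, 9]

Answer: M ≅ ℤ^2 ⊕ ℤ/3 ⊕ ℤ/9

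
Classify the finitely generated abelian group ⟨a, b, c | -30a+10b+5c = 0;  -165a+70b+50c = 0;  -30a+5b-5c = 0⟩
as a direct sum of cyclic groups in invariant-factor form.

Answer: M ≅ ℤ/5 ⊕ ℤ/15 ⊕ ℤ/15

Derivation:
rank_ℚ(R)=3; free=3−3=0
SNF(R) diag = [5, 15, 15] → torsion [5, 15, 15]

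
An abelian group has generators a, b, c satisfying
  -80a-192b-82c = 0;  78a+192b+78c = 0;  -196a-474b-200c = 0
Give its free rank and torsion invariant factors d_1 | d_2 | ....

rank_ℚ(R)=3; free=3−3=0
SNF(R) diag = [2, 6, 18] → torsion [2, 6, 18]

Answer: M ≅ ℤ/2 ⊕ ℤ/6 ⊕ ℤ/18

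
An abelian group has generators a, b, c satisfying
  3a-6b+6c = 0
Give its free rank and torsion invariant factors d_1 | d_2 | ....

Answer: M ≅ ℤ^2 ⊕ ℤ/3

Derivation:
rank_ℚ(R)=1; free=3−1=2
SNF(R) diag = [3] → torsion [3]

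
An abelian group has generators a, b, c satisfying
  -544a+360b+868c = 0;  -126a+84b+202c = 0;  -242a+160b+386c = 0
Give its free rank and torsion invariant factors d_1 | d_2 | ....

Answer: M ≅ ℤ/2 ⊕ ℤ/4 ⊕ ℤ/4

Derivation:
rank_ℚ(R)=3; free=3−3=0
SNF(R) diag = [2, 4, 4] → torsion [2, 4, 4]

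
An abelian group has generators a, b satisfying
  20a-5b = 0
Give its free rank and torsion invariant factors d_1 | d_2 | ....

Answer: M ≅ ℤ^1 ⊕ ℤ/5

Derivation:
rank_ℚ(R)=1; free=2−1=1
SNF(R) diag = [5] → torsion [5]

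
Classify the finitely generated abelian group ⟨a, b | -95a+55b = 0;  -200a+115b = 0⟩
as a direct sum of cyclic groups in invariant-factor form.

rank_ℚ(R)=2; free=2−2=0
SNF(R) diag = [5, 15] → torsion [5, 15]

Answer: M ≅ ℤ/5 ⊕ ℤ/15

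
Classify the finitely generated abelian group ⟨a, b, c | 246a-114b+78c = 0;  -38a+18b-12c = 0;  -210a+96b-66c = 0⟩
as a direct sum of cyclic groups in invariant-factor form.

rank_ℚ(R)=3; free=3−3=0
SNF(R) diag = [2, 6, 6] → torsion [2, 6, 6]

Answer: M ≅ ℤ/2 ⊕ ℤ/6 ⊕ ℤ/6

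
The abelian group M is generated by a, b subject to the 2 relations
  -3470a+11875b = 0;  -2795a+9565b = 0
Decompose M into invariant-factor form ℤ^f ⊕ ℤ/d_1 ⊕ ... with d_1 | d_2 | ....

Answer: M ≅ ℤ/5 ⊕ ℤ/15

Derivation:
rank_ℚ(R)=2; free=2−2=0
SNF(R) diag = [5, 15] → torsion [5, 15]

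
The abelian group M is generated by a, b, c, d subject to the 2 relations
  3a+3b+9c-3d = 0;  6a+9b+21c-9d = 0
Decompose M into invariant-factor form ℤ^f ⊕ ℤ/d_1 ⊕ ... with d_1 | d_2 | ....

rank_ℚ(R)=2; free=4−2=2
SNF(R) diag = [3, 3] → torsion [3, 3]

Answer: M ≅ ℤ^2 ⊕ ℤ/3 ⊕ ℤ/3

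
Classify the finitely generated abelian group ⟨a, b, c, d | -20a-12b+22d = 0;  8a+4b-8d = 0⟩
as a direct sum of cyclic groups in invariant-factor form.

rank_ℚ(R)=2; free=4−2=2
SNF(R) diag = [2, 4] → torsion [2, 4]

Answer: M ≅ ℤ^2 ⊕ ℤ/2 ⊕ ℤ/4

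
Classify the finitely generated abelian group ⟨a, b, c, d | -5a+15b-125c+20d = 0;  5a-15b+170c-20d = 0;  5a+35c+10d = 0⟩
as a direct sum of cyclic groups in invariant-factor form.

rank_ℚ(R)=3; free=4−3=1
SNF(R) diag = [5, 15, 45] → torsion [5, 15, 45]

Answer: M ≅ ℤ^1 ⊕ ℤ/5 ⊕ ℤ/15 ⊕ ℤ/45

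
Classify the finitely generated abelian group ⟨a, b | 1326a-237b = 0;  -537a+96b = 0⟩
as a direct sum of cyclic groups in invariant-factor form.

rank_ℚ(R)=2; free=2−2=0
SNF(R) diag = [3, 9] → torsion [3, 9]

Answer: M ≅ ℤ/3 ⊕ ℤ/9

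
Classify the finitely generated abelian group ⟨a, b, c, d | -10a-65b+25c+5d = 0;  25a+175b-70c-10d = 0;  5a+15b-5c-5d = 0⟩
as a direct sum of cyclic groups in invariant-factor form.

Answer: M ≅ ℤ^1 ⊕ ℤ/5 ⊕ ℤ/5 ⊕ ℤ/5

Derivation:
rank_ℚ(R)=3; free=4−3=1
SNF(R) diag = [5, 5, 5] → torsion [5, 5, 5]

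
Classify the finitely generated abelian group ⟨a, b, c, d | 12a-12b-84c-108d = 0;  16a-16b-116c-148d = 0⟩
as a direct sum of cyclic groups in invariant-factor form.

rank_ℚ(R)=2; free=4−2=2
SNF(R) diag = [4, 12] → torsion [4, 12]

Answer: M ≅ ℤ^2 ⊕ ℤ/4 ⊕ ℤ/12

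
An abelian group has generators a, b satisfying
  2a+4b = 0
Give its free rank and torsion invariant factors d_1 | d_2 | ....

Answer: M ≅ ℤ^1 ⊕ ℤ/2

Derivation:
rank_ℚ(R)=1; free=2−1=1
SNF(R) diag = [2] → torsion [2]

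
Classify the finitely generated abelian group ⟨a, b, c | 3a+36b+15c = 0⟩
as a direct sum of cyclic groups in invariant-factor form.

rank_ℚ(R)=1; free=3−1=2
SNF(R) diag = [3] → torsion [3]

Answer: M ≅ ℤ^2 ⊕ ℤ/3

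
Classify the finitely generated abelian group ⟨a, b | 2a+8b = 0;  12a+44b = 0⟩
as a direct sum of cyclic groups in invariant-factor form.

rank_ℚ(R)=2; free=2−2=0
SNF(R) diag = [2, 4] → torsion [2, 4]

Answer: M ≅ ℤ/2 ⊕ ℤ/4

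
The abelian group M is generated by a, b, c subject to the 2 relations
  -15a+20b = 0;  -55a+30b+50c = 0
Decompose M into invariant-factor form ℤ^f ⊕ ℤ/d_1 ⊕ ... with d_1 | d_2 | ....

Answer: M ≅ ℤ^1 ⊕ ℤ/5 ⊕ ℤ/10

Derivation:
rank_ℚ(R)=2; free=3−2=1
SNF(R) diag = [5, 10] → torsion [5, 10]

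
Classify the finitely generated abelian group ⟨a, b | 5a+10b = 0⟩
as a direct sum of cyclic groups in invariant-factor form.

rank_ℚ(R)=1; free=2−1=1
SNF(R) diag = [5] → torsion [5]

Answer: M ≅ ℤ^1 ⊕ ℤ/5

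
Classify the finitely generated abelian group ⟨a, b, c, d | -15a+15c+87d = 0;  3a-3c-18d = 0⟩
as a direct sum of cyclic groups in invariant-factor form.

Answer: M ≅ ℤ^2 ⊕ ℤ/3 ⊕ ℤ/3

Derivation:
rank_ℚ(R)=2; free=4−2=2
SNF(R) diag = [3, 3] → torsion [3, 3]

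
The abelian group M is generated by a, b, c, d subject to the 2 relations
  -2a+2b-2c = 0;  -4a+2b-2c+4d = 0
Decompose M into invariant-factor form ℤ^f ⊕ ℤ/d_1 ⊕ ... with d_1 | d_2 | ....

Answer: M ≅ ℤ^2 ⊕ ℤ/2 ⊕ ℤ/2

Derivation:
rank_ℚ(R)=2; free=4−2=2
SNF(R) diag = [2, 2] → torsion [2, 2]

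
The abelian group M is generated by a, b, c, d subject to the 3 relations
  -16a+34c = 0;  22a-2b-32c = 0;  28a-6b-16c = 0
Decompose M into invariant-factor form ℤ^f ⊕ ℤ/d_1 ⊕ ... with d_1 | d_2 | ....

Answer: M ≅ ℤ^1 ⊕ ℤ/2 ⊕ ℤ/2 ⊕ ℤ/6

Derivation:
rank_ℚ(R)=3; free=4−3=1
SNF(R) diag = [2, 2, 6] → torsion [2, 2, 6]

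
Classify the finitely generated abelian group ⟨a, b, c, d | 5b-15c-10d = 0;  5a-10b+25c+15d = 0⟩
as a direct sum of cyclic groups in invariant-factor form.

rank_ℚ(R)=2; free=4−2=2
SNF(R) diag = [5, 5] → torsion [5, 5]

Answer: M ≅ ℤ^2 ⊕ ℤ/5 ⊕ ℤ/5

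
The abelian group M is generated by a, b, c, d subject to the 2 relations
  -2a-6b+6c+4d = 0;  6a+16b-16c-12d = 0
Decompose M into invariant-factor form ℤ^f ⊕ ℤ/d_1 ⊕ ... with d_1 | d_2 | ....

rank_ℚ(R)=2; free=4−2=2
SNF(R) diag = [2, 2] → torsion [2, 2]

Answer: M ≅ ℤ^2 ⊕ ℤ/2 ⊕ ℤ/2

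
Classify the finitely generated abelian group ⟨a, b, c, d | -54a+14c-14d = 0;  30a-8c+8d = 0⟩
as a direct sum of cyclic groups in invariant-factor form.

Answer: M ≅ ℤ^2 ⊕ ℤ/2 ⊕ ℤ/6

Derivation:
rank_ℚ(R)=2; free=4−2=2
SNF(R) diag = [2, 6] → torsion [2, 6]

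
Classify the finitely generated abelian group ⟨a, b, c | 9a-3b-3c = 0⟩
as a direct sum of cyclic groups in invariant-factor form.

rank_ℚ(R)=1; free=3−1=2
SNF(R) diag = [3] → torsion [3]

Answer: M ≅ ℤ^2 ⊕ ℤ/3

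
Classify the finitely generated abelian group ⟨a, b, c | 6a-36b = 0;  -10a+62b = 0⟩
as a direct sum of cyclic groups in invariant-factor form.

Answer: M ≅ ℤ^1 ⊕ ℤ/2 ⊕ ℤ/6

Derivation:
rank_ℚ(R)=2; free=3−2=1
SNF(R) diag = [2, 6] → torsion [2, 6]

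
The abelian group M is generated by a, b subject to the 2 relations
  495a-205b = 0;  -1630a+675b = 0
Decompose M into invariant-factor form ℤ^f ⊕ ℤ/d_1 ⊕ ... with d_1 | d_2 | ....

Answer: M ≅ ℤ/5 ⊕ ℤ/5

Derivation:
rank_ℚ(R)=2; free=2−2=0
SNF(R) diag = [5, 5] → torsion [5, 5]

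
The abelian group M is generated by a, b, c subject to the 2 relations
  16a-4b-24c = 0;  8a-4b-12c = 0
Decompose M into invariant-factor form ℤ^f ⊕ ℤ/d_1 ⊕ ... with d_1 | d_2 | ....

Answer: M ≅ ℤ^1 ⊕ ℤ/4 ⊕ ℤ/4

Derivation:
rank_ℚ(R)=2; free=3−2=1
SNF(R) diag = [4, 4] → torsion [4, 4]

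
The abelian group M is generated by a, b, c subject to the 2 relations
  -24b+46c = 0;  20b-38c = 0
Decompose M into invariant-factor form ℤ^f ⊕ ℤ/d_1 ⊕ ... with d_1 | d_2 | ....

rank_ℚ(R)=2; free=3−2=1
SNF(R) diag = [2, 4] → torsion [2, 4]

Answer: M ≅ ℤ^1 ⊕ ℤ/2 ⊕ ℤ/4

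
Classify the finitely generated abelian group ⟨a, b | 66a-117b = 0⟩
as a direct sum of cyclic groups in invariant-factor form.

Answer: M ≅ ℤ^1 ⊕ ℤ/3

Derivation:
rank_ℚ(R)=1; free=2−1=1
SNF(R) diag = [3] → torsion [3]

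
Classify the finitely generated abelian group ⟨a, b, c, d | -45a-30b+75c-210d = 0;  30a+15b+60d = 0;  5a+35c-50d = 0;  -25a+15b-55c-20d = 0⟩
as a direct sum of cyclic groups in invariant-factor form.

Answer: M ≅ ℤ/5 ⊕ ℤ/15 ⊕ ℤ/30 ⊕ ℤ/30

Derivation:
rank_ℚ(R)=4; free=4−4=0
SNF(R) diag = [5, 15, 30, 30] → torsion [5, 15, 30, 30]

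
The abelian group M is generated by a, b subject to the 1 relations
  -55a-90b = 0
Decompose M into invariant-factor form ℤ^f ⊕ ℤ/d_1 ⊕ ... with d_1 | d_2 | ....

Answer: M ≅ ℤ^1 ⊕ ℤ/5

Derivation:
rank_ℚ(R)=1; free=2−1=1
SNF(R) diag = [5] → torsion [5]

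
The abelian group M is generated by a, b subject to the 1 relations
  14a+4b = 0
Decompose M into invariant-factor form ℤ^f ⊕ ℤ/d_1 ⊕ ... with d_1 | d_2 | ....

Answer: M ≅ ℤ^1 ⊕ ℤ/2

Derivation:
rank_ℚ(R)=1; free=2−1=1
SNF(R) diag = [2] → torsion [2]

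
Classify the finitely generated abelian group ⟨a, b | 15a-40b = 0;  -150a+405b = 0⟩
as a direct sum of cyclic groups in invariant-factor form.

rank_ℚ(R)=2; free=2−2=0
SNF(R) diag = [5, 15] → torsion [5, 15]

Answer: M ≅ ℤ/5 ⊕ ℤ/15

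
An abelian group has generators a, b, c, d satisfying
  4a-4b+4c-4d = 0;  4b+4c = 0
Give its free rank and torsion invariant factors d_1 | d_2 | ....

rank_ℚ(R)=2; free=4−2=2
SNF(R) diag = [4, 4] → torsion [4, 4]

Answer: M ≅ ℤ^2 ⊕ ℤ/4 ⊕ ℤ/4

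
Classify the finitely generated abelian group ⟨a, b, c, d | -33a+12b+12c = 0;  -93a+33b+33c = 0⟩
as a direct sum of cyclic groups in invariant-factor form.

Answer: M ≅ ℤ^2 ⊕ ℤ/3 ⊕ ℤ/9

Derivation:
rank_ℚ(R)=2; free=4−2=2
SNF(R) diag = [3, 9] → torsion [3, 9]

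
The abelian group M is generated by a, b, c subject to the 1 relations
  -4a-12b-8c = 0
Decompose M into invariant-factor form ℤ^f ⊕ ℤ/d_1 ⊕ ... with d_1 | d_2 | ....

rank_ℚ(R)=1; free=3−1=2
SNF(R) diag = [4] → torsion [4]

Answer: M ≅ ℤ^2 ⊕ ℤ/4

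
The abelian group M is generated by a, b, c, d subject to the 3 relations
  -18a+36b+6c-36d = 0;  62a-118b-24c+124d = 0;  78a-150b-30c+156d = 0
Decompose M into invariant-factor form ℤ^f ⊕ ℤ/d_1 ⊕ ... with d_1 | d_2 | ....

Answer: M ≅ ℤ^1 ⊕ ℤ/2 ⊕ ℤ/6 ⊕ ℤ/6

Derivation:
rank_ℚ(R)=3; free=4−3=1
SNF(R) diag = [2, 6, 6] → torsion [2, 6, 6]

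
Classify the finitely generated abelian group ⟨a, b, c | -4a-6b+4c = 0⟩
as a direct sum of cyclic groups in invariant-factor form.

rank_ℚ(R)=1; free=3−1=2
SNF(R) diag = [2] → torsion [2]

Answer: M ≅ ℤ^2 ⊕ ℤ/2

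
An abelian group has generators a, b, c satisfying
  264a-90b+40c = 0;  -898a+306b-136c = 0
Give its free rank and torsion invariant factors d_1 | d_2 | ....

Answer: M ≅ ℤ^1 ⊕ ℤ/2 ⊕ ℤ/2

Derivation:
rank_ℚ(R)=2; free=3−2=1
SNF(R) diag = [2, 2] → torsion [2, 2]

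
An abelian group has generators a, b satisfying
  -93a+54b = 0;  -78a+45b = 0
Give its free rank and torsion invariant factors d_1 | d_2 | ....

rank_ℚ(R)=2; free=2−2=0
SNF(R) diag = [3, 9] → torsion [3, 9]

Answer: M ≅ ℤ/3 ⊕ ℤ/9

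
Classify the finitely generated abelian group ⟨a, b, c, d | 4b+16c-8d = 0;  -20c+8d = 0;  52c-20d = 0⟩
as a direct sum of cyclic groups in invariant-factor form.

rank_ℚ(R)=3; free=4−3=1
SNF(R) diag = [4, 4, 4] → torsion [4, 4, 4]

Answer: M ≅ ℤ^1 ⊕ ℤ/4 ⊕ ℤ/4 ⊕ ℤ/4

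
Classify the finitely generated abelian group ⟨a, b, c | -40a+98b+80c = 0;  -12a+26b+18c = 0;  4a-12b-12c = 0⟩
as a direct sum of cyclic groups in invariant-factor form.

rank_ℚ(R)=3; free=3−3=0
SNF(R) diag = [2, 2, 4] → torsion [2, 2, 4]

Answer: M ≅ ℤ/2 ⊕ ℤ/2 ⊕ ℤ/4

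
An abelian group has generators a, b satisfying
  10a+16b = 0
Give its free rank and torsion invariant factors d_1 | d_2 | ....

rank_ℚ(R)=1; free=2−1=1
SNF(R) diag = [2] → torsion [2]

Answer: M ≅ ℤ^1 ⊕ ℤ/2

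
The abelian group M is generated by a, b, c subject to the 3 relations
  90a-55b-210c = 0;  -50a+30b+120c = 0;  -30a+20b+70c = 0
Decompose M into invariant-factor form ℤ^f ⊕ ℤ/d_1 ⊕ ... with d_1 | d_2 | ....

rank_ℚ(R)=3; free=3−3=0
SNF(R) diag = [5, 10, 10] → torsion [5, 10, 10]

Answer: M ≅ ℤ/5 ⊕ ℤ/10 ⊕ ℤ/10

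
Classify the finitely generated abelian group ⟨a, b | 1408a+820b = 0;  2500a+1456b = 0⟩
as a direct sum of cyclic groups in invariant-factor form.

Answer: M ≅ ℤ/4 ⊕ ℤ/12

Derivation:
rank_ℚ(R)=2; free=2−2=0
SNF(R) diag = [4, 12] → torsion [4, 12]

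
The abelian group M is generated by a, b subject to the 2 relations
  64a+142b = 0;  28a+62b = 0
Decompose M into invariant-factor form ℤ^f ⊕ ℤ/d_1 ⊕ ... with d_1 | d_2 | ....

Answer: M ≅ ℤ/2 ⊕ ℤ/4

Derivation:
rank_ℚ(R)=2; free=2−2=0
SNF(R) diag = [2, 4] → torsion [2, 4]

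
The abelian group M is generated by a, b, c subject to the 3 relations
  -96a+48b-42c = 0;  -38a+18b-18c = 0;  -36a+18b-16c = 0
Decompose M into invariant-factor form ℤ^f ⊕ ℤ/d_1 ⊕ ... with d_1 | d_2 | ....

Answer: M ≅ ℤ/2 ⊕ ℤ/2 ⊕ ℤ/6

Derivation:
rank_ℚ(R)=3; free=3−3=0
SNF(R) diag = [2, 2, 6] → torsion [2, 2, 6]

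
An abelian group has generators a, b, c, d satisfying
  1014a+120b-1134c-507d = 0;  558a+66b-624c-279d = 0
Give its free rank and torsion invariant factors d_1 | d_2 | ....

Answer: M ≅ ℤ^2 ⊕ ℤ/3 ⊕ ℤ/6

Derivation:
rank_ℚ(R)=2; free=4−2=2
SNF(R) diag = [3, 6] → torsion [3, 6]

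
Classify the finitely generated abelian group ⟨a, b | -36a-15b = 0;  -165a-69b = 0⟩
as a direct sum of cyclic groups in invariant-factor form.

Answer: M ≅ ℤ/3 ⊕ ℤ/3

Derivation:
rank_ℚ(R)=2; free=2−2=0
SNF(R) diag = [3, 3] → torsion [3, 3]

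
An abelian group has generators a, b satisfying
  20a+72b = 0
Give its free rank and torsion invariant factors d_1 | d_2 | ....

Answer: M ≅ ℤ^1 ⊕ ℤ/4

Derivation:
rank_ℚ(R)=1; free=2−1=1
SNF(R) diag = [4] → torsion [4]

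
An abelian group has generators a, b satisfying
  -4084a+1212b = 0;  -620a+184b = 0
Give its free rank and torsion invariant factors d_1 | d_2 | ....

Answer: M ≅ ℤ/4 ⊕ ℤ/4

Derivation:
rank_ℚ(R)=2; free=2−2=0
SNF(R) diag = [4, 4] → torsion [4, 4]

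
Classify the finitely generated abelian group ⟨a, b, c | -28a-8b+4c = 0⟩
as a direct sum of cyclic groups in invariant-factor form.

Answer: M ≅ ℤ^2 ⊕ ℤ/4

Derivation:
rank_ℚ(R)=1; free=3−1=2
SNF(R) diag = [4] → torsion [4]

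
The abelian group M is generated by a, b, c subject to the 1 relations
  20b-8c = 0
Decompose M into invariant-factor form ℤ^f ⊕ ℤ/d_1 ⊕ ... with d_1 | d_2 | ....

Answer: M ≅ ℤ^2 ⊕ ℤ/4

Derivation:
rank_ℚ(R)=1; free=3−1=2
SNF(R) diag = [4] → torsion [4]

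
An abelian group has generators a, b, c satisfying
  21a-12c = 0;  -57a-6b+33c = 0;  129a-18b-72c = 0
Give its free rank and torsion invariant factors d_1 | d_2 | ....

Answer: M ≅ ℤ/3 ⊕ ℤ/3 ⊕ ℤ/6

Derivation:
rank_ℚ(R)=3; free=3−3=0
SNF(R) diag = [3, 3, 6] → torsion [3, 3, 6]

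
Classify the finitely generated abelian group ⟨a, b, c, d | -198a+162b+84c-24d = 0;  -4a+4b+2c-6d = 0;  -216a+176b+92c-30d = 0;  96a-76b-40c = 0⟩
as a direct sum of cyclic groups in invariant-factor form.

rank_ℚ(R)=4; free=4−4=0
SNF(R) diag = [2, 2, 6, 12] → torsion [2, 2, 6, 12]

Answer: M ≅ ℤ/2 ⊕ ℤ/2 ⊕ ℤ/6 ⊕ ℤ/12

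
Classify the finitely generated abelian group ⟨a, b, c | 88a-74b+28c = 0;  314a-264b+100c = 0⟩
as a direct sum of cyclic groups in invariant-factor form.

Answer: M ≅ ℤ^1 ⊕ ℤ/2 ⊕ ℤ/2

Derivation:
rank_ℚ(R)=2; free=3−2=1
SNF(R) diag = [2, 2] → torsion [2, 2]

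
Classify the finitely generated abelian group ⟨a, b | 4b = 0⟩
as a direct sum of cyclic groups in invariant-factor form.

rank_ℚ(R)=1; free=2−1=1
SNF(R) diag = [4] → torsion [4]

Answer: M ≅ ℤ^1 ⊕ ℤ/4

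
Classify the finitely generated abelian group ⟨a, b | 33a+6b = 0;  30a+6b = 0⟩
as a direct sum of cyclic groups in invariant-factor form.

rank_ℚ(R)=2; free=2−2=0
SNF(R) diag = [3, 6] → torsion [3, 6]

Answer: M ≅ ℤ/3 ⊕ ℤ/6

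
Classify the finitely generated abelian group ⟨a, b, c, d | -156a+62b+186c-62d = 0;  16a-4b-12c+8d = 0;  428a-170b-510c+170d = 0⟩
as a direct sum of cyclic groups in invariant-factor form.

Answer: M ≅ ℤ^1 ⊕ ℤ/2 ⊕ ℤ/4 ⊕ ℤ/8

Derivation:
rank_ℚ(R)=3; free=4−3=1
SNF(R) diag = [2, 4, 8] → torsion [2, 4, 8]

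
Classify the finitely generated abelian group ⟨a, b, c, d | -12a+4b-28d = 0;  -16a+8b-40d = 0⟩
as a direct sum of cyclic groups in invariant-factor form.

Answer: M ≅ ℤ^2 ⊕ ℤ/4 ⊕ ℤ/8

Derivation:
rank_ℚ(R)=2; free=4−2=2
SNF(R) diag = [4, 8] → torsion [4, 8]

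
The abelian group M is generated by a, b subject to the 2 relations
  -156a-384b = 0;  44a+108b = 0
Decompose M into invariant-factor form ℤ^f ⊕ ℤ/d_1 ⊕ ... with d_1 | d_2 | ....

Answer: M ≅ ℤ/4 ⊕ ℤ/12

Derivation:
rank_ℚ(R)=2; free=2−2=0
SNF(R) diag = [4, 12] → torsion [4, 12]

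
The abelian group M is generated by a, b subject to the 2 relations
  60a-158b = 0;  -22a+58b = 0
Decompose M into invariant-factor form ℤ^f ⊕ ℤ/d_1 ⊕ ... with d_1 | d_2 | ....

rank_ℚ(R)=2; free=2−2=0
SNF(R) diag = [2, 2] → torsion [2, 2]

Answer: M ≅ ℤ/2 ⊕ ℤ/2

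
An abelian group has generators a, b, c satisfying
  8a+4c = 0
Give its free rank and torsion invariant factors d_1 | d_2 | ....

Answer: M ≅ ℤ^2 ⊕ ℤ/4

Derivation:
rank_ℚ(R)=1; free=3−1=2
SNF(R) diag = [4] → torsion [4]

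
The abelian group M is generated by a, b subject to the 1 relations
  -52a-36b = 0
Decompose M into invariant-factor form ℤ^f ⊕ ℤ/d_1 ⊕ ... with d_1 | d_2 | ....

Answer: M ≅ ℤ^1 ⊕ ℤ/4

Derivation:
rank_ℚ(R)=1; free=2−1=1
SNF(R) diag = [4] → torsion [4]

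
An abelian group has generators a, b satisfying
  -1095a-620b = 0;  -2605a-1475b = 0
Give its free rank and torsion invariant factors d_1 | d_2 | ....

rank_ℚ(R)=2; free=2−2=0
SNF(R) diag = [5, 5] → torsion [5, 5]

Answer: M ≅ ℤ/5 ⊕ ℤ/5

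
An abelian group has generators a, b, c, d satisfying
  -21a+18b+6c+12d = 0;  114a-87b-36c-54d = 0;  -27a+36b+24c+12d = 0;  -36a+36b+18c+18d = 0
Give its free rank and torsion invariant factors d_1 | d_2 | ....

rank_ℚ(R)=4; free=4−4=0
SNF(R) diag = [3, 3, 6, 18] → torsion [3, 3, 6, 18]

Answer: M ≅ ℤ/3 ⊕ ℤ/3 ⊕ ℤ/6 ⊕ ℤ/18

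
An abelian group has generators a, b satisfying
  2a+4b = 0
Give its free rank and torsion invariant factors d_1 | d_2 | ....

rank_ℚ(R)=1; free=2−1=1
SNF(R) diag = [2] → torsion [2]

Answer: M ≅ ℤ^1 ⊕ ℤ/2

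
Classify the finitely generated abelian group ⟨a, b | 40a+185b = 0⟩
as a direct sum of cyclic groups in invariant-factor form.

Answer: M ≅ ℤ^1 ⊕ ℤ/5

Derivation:
rank_ℚ(R)=1; free=2−1=1
SNF(R) diag = [5] → torsion [5]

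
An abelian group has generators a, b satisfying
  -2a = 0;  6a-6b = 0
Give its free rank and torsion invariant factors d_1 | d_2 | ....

Answer: M ≅ ℤ/2 ⊕ ℤ/6

Derivation:
rank_ℚ(R)=2; free=2−2=0
SNF(R) diag = [2, 6] → torsion [2, 6]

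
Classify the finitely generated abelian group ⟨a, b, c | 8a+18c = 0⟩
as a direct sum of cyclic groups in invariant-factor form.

rank_ℚ(R)=1; free=3−1=2
SNF(R) diag = [2] → torsion [2]

Answer: M ≅ ℤ^2 ⊕ ℤ/2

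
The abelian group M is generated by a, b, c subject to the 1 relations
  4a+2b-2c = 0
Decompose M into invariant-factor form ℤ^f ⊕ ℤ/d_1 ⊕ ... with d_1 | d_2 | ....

Answer: M ≅ ℤ^2 ⊕ ℤ/2

Derivation:
rank_ℚ(R)=1; free=3−1=2
SNF(R) diag = [2] → torsion [2]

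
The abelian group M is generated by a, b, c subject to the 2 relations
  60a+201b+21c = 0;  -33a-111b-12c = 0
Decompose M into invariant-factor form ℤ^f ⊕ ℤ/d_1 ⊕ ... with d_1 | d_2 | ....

rank_ℚ(R)=2; free=3−2=1
SNF(R) diag = [3, 9] → torsion [3, 9]

Answer: M ≅ ℤ^1 ⊕ ℤ/3 ⊕ ℤ/9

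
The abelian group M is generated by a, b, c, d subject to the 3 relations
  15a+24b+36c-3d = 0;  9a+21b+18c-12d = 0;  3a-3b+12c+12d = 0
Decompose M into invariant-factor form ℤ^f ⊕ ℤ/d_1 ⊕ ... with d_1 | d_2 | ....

Answer: M ≅ ℤ^1 ⊕ ℤ/3 ⊕ ℤ/3 ⊕ ℤ/6

Derivation:
rank_ℚ(R)=3; free=4−3=1
SNF(R) diag = [3, 3, 6] → torsion [3, 3, 6]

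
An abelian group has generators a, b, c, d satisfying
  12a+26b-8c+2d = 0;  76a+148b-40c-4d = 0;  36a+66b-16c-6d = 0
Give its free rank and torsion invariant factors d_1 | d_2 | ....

rank_ℚ(R)=3; free=4−3=1
SNF(R) diag = [2, 4, 8] → torsion [2, 4, 8]

Answer: M ≅ ℤ^1 ⊕ ℤ/2 ⊕ ℤ/4 ⊕ ℤ/8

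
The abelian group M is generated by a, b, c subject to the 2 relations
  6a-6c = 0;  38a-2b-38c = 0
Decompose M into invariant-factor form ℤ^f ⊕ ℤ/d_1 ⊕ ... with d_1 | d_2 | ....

Answer: M ≅ ℤ^1 ⊕ ℤ/2 ⊕ ℤ/6

Derivation:
rank_ℚ(R)=2; free=3−2=1
SNF(R) diag = [2, 6] → torsion [2, 6]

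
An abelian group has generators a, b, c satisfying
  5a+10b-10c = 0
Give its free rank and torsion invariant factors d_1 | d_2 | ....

rank_ℚ(R)=1; free=3−1=2
SNF(R) diag = [5] → torsion [5]

Answer: M ≅ ℤ^2 ⊕ ℤ/5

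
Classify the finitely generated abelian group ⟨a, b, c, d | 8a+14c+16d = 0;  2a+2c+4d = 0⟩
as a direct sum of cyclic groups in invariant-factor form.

rank_ℚ(R)=2; free=4−2=2
SNF(R) diag = [2, 6] → torsion [2, 6]

Answer: M ≅ ℤ^2 ⊕ ℤ/2 ⊕ ℤ/6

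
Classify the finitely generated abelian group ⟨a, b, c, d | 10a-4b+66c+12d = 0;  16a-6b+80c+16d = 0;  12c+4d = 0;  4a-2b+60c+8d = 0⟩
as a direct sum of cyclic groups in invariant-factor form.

rank_ℚ(R)=4; free=4−4=0
SNF(R) diag = [2, 2, 4, 8] → torsion [2, 2, 4, 8]

Answer: M ≅ ℤ/2 ⊕ ℤ/2 ⊕ ℤ/4 ⊕ ℤ/8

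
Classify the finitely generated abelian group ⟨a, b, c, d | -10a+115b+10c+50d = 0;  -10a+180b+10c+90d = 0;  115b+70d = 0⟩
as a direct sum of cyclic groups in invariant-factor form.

Answer: M ≅ ℤ^1 ⊕ ℤ/5 ⊕ ℤ/10 ⊕ ℤ/10

Derivation:
rank_ℚ(R)=3; free=4−3=1
SNF(R) diag = [5, 10, 10] → torsion [5, 10, 10]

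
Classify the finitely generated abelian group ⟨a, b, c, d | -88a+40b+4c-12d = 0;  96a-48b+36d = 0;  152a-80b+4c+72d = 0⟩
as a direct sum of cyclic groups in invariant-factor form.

Answer: M ≅ ℤ^1 ⊕ ℤ/4 ⊕ ℤ/12 ⊕ ℤ/24

Derivation:
rank_ℚ(R)=3; free=4−3=1
SNF(R) diag = [4, 12, 24] → torsion [4, 12, 24]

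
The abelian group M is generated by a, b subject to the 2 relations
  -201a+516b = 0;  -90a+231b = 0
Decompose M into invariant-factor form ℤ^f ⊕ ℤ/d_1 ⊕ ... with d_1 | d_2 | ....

Answer: M ≅ ℤ/3 ⊕ ℤ/3

Derivation:
rank_ℚ(R)=2; free=2−2=0
SNF(R) diag = [3, 3] → torsion [3, 3]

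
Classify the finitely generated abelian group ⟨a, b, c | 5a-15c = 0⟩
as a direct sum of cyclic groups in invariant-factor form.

rank_ℚ(R)=1; free=3−1=2
SNF(R) diag = [5] → torsion [5]

Answer: M ≅ ℤ^2 ⊕ ℤ/5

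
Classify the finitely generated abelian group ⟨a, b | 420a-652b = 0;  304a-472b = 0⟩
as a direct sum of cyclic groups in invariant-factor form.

rank_ℚ(R)=2; free=2−2=0
SNF(R) diag = [4, 8] → torsion [4, 8]

Answer: M ≅ ℤ/4 ⊕ ℤ/8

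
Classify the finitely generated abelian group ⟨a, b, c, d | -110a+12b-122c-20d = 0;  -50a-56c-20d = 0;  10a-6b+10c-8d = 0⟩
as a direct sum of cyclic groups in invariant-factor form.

rank_ℚ(R)=3; free=4−3=1
SNF(R) diag = [2, 6, 6] → torsion [2, 6, 6]

Answer: M ≅ ℤ^1 ⊕ ℤ/2 ⊕ ℤ/6 ⊕ ℤ/6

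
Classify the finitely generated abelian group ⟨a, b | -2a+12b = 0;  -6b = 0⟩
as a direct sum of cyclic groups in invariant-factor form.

Answer: M ≅ ℤ/2 ⊕ ℤ/6

Derivation:
rank_ℚ(R)=2; free=2−2=0
SNF(R) diag = [2, 6] → torsion [2, 6]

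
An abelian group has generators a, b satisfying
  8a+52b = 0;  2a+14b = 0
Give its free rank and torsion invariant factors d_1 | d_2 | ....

rank_ℚ(R)=2; free=2−2=0
SNF(R) diag = [2, 4] → torsion [2, 4]

Answer: M ≅ ℤ/2 ⊕ ℤ/4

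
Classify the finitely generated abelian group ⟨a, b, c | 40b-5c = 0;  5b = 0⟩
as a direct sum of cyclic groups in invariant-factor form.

rank_ℚ(R)=2; free=3−2=1
SNF(R) diag = [5, 5] → torsion [5, 5]

Answer: M ≅ ℤ^1 ⊕ ℤ/5 ⊕ ℤ/5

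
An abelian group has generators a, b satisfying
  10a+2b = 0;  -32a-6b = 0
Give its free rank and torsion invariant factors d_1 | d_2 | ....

rank_ℚ(R)=2; free=2−2=0
SNF(R) diag = [2, 2] → torsion [2, 2]

Answer: M ≅ ℤ/2 ⊕ ℤ/2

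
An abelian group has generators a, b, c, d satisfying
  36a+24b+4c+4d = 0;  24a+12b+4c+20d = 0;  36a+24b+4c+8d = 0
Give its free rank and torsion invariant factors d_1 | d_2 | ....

rank_ℚ(R)=3; free=4−3=1
SNF(R) diag = [4, 4, 12] → torsion [4, 4, 12]

Answer: M ≅ ℤ^1 ⊕ ℤ/4 ⊕ ℤ/4 ⊕ ℤ/12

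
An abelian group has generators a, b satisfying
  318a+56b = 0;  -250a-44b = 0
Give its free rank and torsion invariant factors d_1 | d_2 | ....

rank_ℚ(R)=2; free=2−2=0
SNF(R) diag = [2, 4] → torsion [2, 4]

Answer: M ≅ ℤ/2 ⊕ ℤ/4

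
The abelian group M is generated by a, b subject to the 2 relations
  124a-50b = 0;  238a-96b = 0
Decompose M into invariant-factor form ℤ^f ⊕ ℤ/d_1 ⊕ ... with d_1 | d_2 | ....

rank_ℚ(R)=2; free=2−2=0
SNF(R) diag = [2, 2] → torsion [2, 2]

Answer: M ≅ ℤ/2 ⊕ ℤ/2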